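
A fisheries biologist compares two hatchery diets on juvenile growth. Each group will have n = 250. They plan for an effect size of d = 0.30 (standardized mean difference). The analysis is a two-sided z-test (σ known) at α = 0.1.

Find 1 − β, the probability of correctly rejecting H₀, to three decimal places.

Power ≈ 0.956

Noncentrality parameter: δ = d·√(n/2) = 0.30 × √(250/2) = 3.3541
Two-sided α = 0.1 → critical value z_{0.05} = 1.645.
Power = Φ(δ − 1.645) + Φ(−δ − 1.645) = Φ(1.709) + Φ(-4.999) = 0.9563 + 0.0000 = 0.9563.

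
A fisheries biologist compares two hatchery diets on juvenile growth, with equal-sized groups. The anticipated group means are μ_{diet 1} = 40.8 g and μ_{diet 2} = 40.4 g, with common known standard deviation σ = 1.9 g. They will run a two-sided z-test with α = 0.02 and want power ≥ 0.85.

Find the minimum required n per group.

Standardized effect: d = |μ_{diet 1} − μ_{diet 2}| / σ = |40.8 − 40.4| / 1.9 = 0.2105
Set Φ(δ − 2.326) = 0.85; then δ − 2.326 = Φ⁻¹(0.85) = 1.036, giving δ = 3.363.
(The Φ(−δ − z_{α/2}) term is vanishingly small for δ > 0 and is dropped in the standard sample-size formula.)
δ = d·√(n/2) ⇒ n = 2(δ/d)² = 2 × (3.363 / 0.2105)² = 510.29.
Rounding up, n = 511 per group.

n = 511 per group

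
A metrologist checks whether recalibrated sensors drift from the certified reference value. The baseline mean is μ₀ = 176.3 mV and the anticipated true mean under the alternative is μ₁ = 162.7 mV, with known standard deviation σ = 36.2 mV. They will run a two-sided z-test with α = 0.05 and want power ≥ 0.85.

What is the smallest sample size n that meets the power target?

n = 64

Standardized effect: d = |μ₁ − μ₀| / σ = |162.7 − 176.3| / 36.2 = 0.3757
Set Φ(δ − 1.960) = 0.85; then δ − 1.960 = Φ⁻¹(0.85) = 1.036, giving δ = 2.996.
(The Φ(−δ − z_{α/2}) term is vanishingly small for δ > 0 and is dropped in the standard sample-size formula.)
δ = d·√n ⇒ n = (δ/d)² = (2.996 / 0.3757)² = 63.61.
Round up to the next whole unit.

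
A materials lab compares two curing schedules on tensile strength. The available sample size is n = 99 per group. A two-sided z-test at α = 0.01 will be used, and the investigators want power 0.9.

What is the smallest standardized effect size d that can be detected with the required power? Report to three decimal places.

Need Φ(δ − 2.576) = 0.9, so δ = 2.576 + 1.282 = 3.857.
(The second rejection-region term Φ(−δ − z_{α/2}) is negligible and dropped.)
δ = d·√(n/2) ⇒ d = δ/√(n/2) = 3.857/√(99/2) = 0.5483.

d ≈ 0.548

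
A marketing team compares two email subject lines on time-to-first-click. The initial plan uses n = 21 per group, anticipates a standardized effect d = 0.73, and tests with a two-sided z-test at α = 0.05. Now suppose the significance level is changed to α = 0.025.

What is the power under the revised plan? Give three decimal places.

δ = d·√(n/2) = 0.73 × √(21/2) = 2.3655 (unchanged). New critical value: z_{0.0125} = 2.241.
Revised power = Φ(δ − 2.241) + Φ(−δ − 2.241) = Φ(0.124) + Φ(-4.607) = 0.5494 + 0.0000 = 0.5494.

Power ≈ 0.549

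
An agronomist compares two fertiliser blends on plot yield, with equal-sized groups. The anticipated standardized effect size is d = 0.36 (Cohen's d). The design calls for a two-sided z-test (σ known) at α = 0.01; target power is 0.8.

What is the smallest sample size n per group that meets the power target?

Set Φ(δ − 2.576) = 0.8; then δ − 2.576 = Φ⁻¹(0.8) = 0.842, giving δ = 3.417.
(The Φ(−δ − z_{α/2}) term is vanishingly small for δ > 0 and is dropped in the standard sample-size formula.)
δ = d·√(n/2) ⇒ n = 2(δ/d)² = 2 × (3.417 / 0.36)² = 180.23.
Rounding up, n = 181 per group.

n = 181 per group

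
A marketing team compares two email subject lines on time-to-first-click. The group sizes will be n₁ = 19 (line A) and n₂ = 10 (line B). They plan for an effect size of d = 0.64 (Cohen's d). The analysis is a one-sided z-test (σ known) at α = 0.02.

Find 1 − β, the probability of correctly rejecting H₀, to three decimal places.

Noncentrality parameter: δ = d / √(1/n₁ + 1/n₂) = 0.64 / √(1/19 + 1/10) = 1.6382
Critical value for a one-sided test at α = 0.02: z_α = 2.054.
Power = Φ(δ − 2.054) = Φ(-0.416) = 0.3389.

Power ≈ 0.339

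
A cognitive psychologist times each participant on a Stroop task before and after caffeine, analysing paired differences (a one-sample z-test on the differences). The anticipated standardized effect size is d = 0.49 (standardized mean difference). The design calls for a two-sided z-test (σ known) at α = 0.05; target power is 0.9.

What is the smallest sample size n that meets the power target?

Set Φ(δ − 1.960) = 0.9; then δ − 1.960 = Φ⁻¹(0.9) = 1.282, giving δ = 3.242.
(The Φ(−δ − z_{α/2}) term is vanishingly small for δ > 0 and is dropped in the standard sample-size formula.)
δ = d·√n ⇒ n = (δ/d)² = (3.242 / 0.49)² = 43.76.
Rounding up, n = 44.

n = 44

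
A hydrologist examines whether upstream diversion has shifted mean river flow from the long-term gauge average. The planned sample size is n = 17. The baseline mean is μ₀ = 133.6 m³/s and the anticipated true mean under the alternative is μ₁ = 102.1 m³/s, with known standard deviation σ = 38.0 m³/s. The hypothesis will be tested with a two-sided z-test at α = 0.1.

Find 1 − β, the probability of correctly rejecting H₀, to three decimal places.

Standardized effect: d = |μ₁ − μ₀| / σ = |102.1 − 133.6| / 38.0 = 0.8289
Noncentrality parameter: δ = d·√n = 0.8289 × √17 = 3.4178
Two-sided α = 0.1 → critical value z_{0.05} = 1.645.
Power = Φ(δ − 1.645) + Φ(−δ − 1.645) = Φ(1.773) + Φ(-5.063) = 0.9619 + 0.0000 = 0.9619.

Power ≈ 0.962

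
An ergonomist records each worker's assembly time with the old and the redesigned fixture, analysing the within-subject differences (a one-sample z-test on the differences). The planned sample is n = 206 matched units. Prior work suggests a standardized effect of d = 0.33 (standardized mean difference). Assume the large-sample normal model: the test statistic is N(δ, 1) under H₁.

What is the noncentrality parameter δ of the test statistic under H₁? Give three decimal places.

δ ≈ 4.736

δ = d·√n = 0.33 × √206 = 4.7364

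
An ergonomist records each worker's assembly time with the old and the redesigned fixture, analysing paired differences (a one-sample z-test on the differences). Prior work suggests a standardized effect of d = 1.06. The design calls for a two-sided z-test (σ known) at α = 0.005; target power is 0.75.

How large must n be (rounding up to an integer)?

n = 11

For power 0.75 need Φ(δ − z_{0.0025}) = 0.75, so δ = z_{0.0025} + z_{0.25} = 2.807 + 0.674 = 3.482.
(Ignoring the negligible lower-tail rejection probability gives the usual closed-form inversion.)
δ = d·√n ⇒ n = (δ/d)² = (3.482 / 1.06)² = 10.79.
Round up to the next whole unit.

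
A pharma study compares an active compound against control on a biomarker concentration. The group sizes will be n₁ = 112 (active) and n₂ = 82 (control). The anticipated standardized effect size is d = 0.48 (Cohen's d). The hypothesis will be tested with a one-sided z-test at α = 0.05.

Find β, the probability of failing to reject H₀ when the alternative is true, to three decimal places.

β ≈ 0.049

Noncentrality parameter: δ = d / √(1/n₁ + 1/n₂) = 0.48 / √(1/112 + 1/82) = 3.3026
One-sided α = 0.05 → critical value z_{0.05} = 1.645.
Power = Φ(δ − 1.645) = Φ(1.658) = 0.9513.
Type II error: β = 1 − power = 1 − 0.9513 = 0.0487.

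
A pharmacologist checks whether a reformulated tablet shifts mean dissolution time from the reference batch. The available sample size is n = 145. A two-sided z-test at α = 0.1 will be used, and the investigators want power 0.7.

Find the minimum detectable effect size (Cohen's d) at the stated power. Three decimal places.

d ≈ 0.180

Need Φ(δ − 1.645) = 0.7, so δ = 1.645 + 0.524 = 2.169.
(The second rejection-region term Φ(−δ − z_{α/2}) is negligible and dropped.)
δ = d·√n ⇒ d = δ/√n = 2.169/√145 = 0.1801.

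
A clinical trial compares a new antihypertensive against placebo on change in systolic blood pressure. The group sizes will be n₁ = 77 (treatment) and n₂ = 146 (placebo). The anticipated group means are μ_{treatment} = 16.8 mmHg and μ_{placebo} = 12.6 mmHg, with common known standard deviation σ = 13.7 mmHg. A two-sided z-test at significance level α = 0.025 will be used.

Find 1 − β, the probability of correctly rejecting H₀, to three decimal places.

Standardized effect: d = |μ_{treatment} − μ_{placebo}| / σ = |16.8 − 12.6| / 13.7 = 0.3066
Noncentrality parameter: δ = d / √(1/n₁ + 1/n₂) = 0.3066 / √(1/77 + 1/146) = 2.1767
Critical value for a two-sided test at α = 0.025: z_{α/2} = 2.241.
Power = Φ(δ − 2.241) + Φ(−δ − 2.241) = Φ(-0.065) + Φ(-4.418) = 0.4742 + 0.0000 = 0.4742.

Power ≈ 0.474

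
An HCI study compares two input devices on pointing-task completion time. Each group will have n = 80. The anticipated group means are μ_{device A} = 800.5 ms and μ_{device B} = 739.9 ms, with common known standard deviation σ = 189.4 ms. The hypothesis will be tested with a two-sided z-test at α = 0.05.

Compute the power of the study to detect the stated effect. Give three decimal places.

Standardized effect: d = |μ_{device A} − μ_{device B}| / σ = |800.5 − 739.9| / 189.4 = 0.3200
Noncentrality parameter: δ = d·√(n/2) = 0.3200 × √(80/2) = 2.0236
Critical value for a two-sided test at α = 0.05: z_{α/2} = 1.960.
Power = Φ(δ − 1.960) + Φ(−δ − 1.960) = Φ(0.064) + Φ(-3.984) = 0.5254 + 0.0000 = 0.5254.

Power ≈ 0.525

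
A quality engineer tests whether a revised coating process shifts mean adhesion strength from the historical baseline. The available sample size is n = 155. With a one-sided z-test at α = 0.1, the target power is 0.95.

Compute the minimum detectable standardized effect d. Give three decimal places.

d ≈ 0.235

Need Φ(δ − 1.282) = 0.95, so δ = 1.282 + 1.645 = 2.926.
δ = d·√n ⇒ d = δ/√n = 2.926/√155 = 0.2351.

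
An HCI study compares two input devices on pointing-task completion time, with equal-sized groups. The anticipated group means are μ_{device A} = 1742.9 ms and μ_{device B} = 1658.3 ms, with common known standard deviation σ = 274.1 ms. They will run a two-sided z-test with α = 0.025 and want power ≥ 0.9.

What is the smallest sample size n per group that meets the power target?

Standardized effect: d = |μ_{device A} − μ_{device B}| / σ = |1742.9 − 1658.3| / 274.1 = 0.3086
Set Φ(δ − 2.241) = 0.9; then δ − 2.241 = Φ⁻¹(0.9) = 1.282, giving δ = 3.523.
(Ignoring the negligible lower-tail rejection probability gives the usual closed-form inversion.)
δ = d·√(n/2) ⇒ n = 2(δ/d)² = 2 × (3.523 / 0.3086)² = 260.57.
Rounding up, n = 261 per group.

n = 261 per group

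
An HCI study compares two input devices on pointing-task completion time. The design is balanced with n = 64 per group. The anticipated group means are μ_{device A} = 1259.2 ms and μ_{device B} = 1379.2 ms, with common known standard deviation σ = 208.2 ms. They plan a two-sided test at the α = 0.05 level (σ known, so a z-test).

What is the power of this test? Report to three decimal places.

Standardized effect: d = |μ_{device A} − μ_{device B}| / σ = |1259.2 − 1379.2| / 208.2 = 0.5764
Noncentrality parameter: δ = d·√(n/2) = 0.5764 × √(64/2) = 3.2604
Critical value for a two-sided test at α = 0.05: z_{α/2} = 1.960.
Power = Φ(δ − 1.960) + Φ(−δ − 1.960) = Φ(1.300) + Φ(-5.220) = 0.9033 + 0.0000 = 0.9033.

Power ≈ 0.903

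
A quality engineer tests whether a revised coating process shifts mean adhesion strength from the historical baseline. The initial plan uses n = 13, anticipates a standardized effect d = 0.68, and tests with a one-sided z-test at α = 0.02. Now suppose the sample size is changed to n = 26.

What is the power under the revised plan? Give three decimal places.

With n = 26: δ = d·√n = 0.68 × √26 = 3.4673. Critical value z_{0.02} = 2.054.
Revised power = Φ(δ − 2.054) = Φ(1.414) = 0.9213.

Power ≈ 0.921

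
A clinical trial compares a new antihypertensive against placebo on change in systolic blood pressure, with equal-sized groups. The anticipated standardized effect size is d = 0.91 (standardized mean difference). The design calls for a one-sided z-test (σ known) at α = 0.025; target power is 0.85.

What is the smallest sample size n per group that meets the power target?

Set Φ(δ − 1.960) = 0.85; then δ − 1.960 = Φ⁻¹(0.85) = 1.036, giving δ = 2.996.
δ = d·√(n/2) ⇒ n = 2(δ/d)² = 2 × (2.996 / 0.91)² = 21.68.
Round up to the next whole unit.

n = 22 per group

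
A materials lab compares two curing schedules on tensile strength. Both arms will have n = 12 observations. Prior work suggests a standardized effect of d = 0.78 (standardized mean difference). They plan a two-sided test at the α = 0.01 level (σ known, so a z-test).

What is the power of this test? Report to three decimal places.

Power ≈ 0.253

Noncentrality parameter: δ = d·√(n/2) = 0.78 × √(12/2) = 1.9106
Critical value for a two-sided test at α = 0.01: z_{α/2} = 2.576.
Power = Φ(δ − 2.576) + Φ(−δ − 2.576) = Φ(-0.665) + Φ(-4.486) = 0.2530 + 0.0000 = 0.2530.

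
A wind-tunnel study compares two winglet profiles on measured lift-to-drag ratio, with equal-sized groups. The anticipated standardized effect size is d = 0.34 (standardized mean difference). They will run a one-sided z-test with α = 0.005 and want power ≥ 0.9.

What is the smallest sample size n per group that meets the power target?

Set Φ(δ − 2.576) = 0.9; then δ − 2.576 = Φ⁻¹(0.9) = 1.282, giving δ = 3.857.
δ = d·√(n/2) ⇒ n = 2(δ/d)² = 2 × (3.857 / 0.34)² = 257.43.
Rounding up, n = 258 per group.

n = 258 per group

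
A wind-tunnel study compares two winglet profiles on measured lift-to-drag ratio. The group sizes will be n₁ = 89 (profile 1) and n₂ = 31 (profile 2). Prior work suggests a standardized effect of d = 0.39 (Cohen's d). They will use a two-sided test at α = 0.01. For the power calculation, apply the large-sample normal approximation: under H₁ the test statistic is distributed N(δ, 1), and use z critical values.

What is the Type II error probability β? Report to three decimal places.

β ≈ 0.760

Noncentrality parameter: δ = d / √(1/n₁ + 1/n₂) = 0.39 / √(1/89 + 1/31) = 1.8700
Critical value for a two-sided test at α = 0.01: z_{α/2} = 2.576.
Power = Φ(δ − 2.576) + Φ(−δ − 2.576) = Φ(-0.706) + Φ(-4.446) = 0.2402 + 0.0000 = 0.2402.
Type II error: β = 1 − power = 1 − 0.2402 = 0.7598.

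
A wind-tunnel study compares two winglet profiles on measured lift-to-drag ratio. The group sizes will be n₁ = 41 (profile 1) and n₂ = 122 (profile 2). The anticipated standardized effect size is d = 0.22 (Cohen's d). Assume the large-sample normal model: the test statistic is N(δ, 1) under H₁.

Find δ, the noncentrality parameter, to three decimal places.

δ ≈ 1.219

δ = d / √(1/n₁ + 1/n₂) = 0.22 / √(1/41 + 1/122) = 1.2187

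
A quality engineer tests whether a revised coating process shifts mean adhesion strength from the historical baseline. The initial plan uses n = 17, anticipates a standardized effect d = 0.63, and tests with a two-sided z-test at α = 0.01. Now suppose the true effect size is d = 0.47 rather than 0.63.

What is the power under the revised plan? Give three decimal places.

Power ≈ 0.262

With d = 0.47: δ = d·√n = 0.47 × √17 = 1.9379. Critical value z_{0.005} = 2.576.
Revised power = Φ(δ − 2.576) + Φ(−δ − 2.576) = Φ(-0.638) + Φ(-4.514) = 0.2617 + 0.0000 = 0.2617.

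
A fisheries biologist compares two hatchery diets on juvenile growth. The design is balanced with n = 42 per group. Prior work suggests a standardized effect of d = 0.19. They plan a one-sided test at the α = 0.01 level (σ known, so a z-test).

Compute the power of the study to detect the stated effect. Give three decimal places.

Power ≈ 0.073

Noncentrality parameter: λ = d·√(n/2) = 0.19 × √(42/2) = 0.8707
One-sided α = 0.01 → critical value z_{0.01} = 2.326.
Power = Φ(λ − 2.326) = Φ(-1.456) = 0.0727.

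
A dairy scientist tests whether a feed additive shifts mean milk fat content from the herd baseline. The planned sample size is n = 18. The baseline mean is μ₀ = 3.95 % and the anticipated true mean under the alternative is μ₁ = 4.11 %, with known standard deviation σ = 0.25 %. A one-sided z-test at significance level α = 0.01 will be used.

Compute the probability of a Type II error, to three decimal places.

β ≈ 0.349

Standardized effect: d = |μ₁ − μ₀| / σ = |4.11 − 3.95| / 0.25 = 0.6400
Noncentrality parameter: δ = d·√n = 0.6400 × √18 = 2.7153
Critical value for a one-sided test at α = 0.01: z_α = 2.326.
Power = Φ(δ − 2.326) = Φ(0.389) = 0.6513.
Type II error: β = 1 − power = 1 − 0.6513 = 0.3487.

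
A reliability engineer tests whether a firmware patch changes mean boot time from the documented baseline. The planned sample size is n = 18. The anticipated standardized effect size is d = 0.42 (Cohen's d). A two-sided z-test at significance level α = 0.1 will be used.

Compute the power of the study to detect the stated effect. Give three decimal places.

Noncentrality parameter: δ = d·√n = 0.42 × √18 = 1.7819
Two-sided α = 0.1 → critical value z_{0.05} = 1.645.
Power = Φ(δ − 1.645) + Φ(−δ − 1.645) = Φ(0.137) + Φ(-3.427) = 0.5545 + 0.0003 = 0.5548.

Power ≈ 0.555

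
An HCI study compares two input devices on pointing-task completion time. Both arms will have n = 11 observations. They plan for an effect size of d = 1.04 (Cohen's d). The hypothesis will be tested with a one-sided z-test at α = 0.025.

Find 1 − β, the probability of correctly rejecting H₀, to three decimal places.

Noncentrality parameter: δ = d·√(n/2) = 1.04 × √(11/2) = 2.4390
Critical value for a one-sided test at α = 0.025: z_α = 1.960.
Power = P(Z > 1.960 − δ) = Φ(0.479) = 0.6840.

Power ≈ 0.684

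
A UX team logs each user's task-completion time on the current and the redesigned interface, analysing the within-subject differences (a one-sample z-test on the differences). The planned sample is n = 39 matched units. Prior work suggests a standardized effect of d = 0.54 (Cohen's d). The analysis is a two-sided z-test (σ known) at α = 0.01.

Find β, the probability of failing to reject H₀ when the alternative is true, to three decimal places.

Noncentrality parameter: δ = d·√n = 0.54 × √39 = 3.3723
Critical value for a two-sided test at α = 0.01: z_{α/2} = 2.576.
Power = Φ(δ − 2.576) + Φ(−δ − 2.576) = Φ(0.796) + Φ(-5.948) = 0.7871 + 0.0000 = 0.7871.
Type II error: β = 1 − power = 1 − 0.7871 = 0.2129.

β ≈ 0.213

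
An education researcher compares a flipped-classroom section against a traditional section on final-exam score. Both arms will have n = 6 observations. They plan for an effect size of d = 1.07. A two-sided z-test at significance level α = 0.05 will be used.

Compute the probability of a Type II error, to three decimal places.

Noncentrality parameter: δ = d·√(n/2) = 1.07 × √(6/2) = 1.8533
Critical value for a two-sided test at α = 0.05: z_{α/2} = 1.960.
Power = Φ(δ − 1.960) + Φ(−δ − 1.960) = Φ(-0.107) + Φ(-3.813) = 0.4575 + 0.0001 = 0.4576.
Type II error: β = 1 − power = 1 − 0.4576 = 0.5424.

β ≈ 0.542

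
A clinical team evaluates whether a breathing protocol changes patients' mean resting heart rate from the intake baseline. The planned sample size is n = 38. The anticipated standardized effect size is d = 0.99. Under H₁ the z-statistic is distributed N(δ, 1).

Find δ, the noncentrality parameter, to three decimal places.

δ = d·√n = 0.99 × √38 = 6.1028

δ ≈ 6.103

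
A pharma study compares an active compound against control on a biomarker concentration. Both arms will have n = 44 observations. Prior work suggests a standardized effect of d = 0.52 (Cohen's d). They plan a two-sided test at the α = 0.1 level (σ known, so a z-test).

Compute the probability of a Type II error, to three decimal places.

β ≈ 0.214

Noncentrality parameter: δ = d·√(n/2) = 0.52 × √(44/2) = 2.4390
Two-sided α = 0.1 → critical value z_{0.05} = 1.645.
Power = Φ(δ − 1.645) + Φ(−δ − 1.645) = Φ(0.794) + Φ(-4.084) = 0.7864 + 0.0000 = 0.7865.
Type II error: β = 1 − power = 1 − 0.7865 = 0.2135.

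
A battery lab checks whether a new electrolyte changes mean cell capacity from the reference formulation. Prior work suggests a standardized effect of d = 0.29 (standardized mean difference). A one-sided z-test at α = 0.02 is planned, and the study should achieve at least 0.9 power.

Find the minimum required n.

For power 0.9 need Φ(δ − z_{0.02}) = 0.9, so δ = z_{0.02} + z_{0.10} = 2.054 + 1.282 = 3.335.
δ = d·√n ⇒ n = (δ/d)² = (3.335 / 0.29)² = 132.27.
Round up to the next whole unit.

n = 133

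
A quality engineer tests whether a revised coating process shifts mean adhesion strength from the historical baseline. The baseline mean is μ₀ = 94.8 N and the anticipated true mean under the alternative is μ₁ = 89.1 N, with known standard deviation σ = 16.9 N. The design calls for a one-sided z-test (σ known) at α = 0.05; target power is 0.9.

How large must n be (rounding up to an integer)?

Standardized effect: d = |μ₁ − μ₀| / σ = |89.1 − 94.8| / 16.9 = 0.3373
For power 0.9 need Φ(δ − z_{0.05}) = 0.9, so δ = z_{0.05} + z_{0.10} = 1.645 + 1.282 = 2.926.
δ = d·√n ⇒ n = (δ/d)² = (2.926 / 0.3373)² = 75.28.
Round up to the next whole unit.

n = 76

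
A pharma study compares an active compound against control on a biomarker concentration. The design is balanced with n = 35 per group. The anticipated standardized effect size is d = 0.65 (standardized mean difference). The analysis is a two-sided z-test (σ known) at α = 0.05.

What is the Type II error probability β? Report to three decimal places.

Noncentrality parameter: δ = d·√(n/2) = 0.65 × √(35/2) = 2.7191
Critical value for a two-sided test at α = 0.05: z_{α/2} = 1.960.
Power = Φ(δ − 1.960) + Φ(−δ − 1.960) = Φ(0.759) + Φ(-4.679) = 0.7761 + 0.0000 = 0.7761.
Type II error: β = 1 − power = 1 − 0.7761 = 0.2239.

β ≈ 0.224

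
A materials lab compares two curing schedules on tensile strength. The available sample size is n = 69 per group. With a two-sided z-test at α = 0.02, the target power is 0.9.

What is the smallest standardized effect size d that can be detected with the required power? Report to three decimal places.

d ≈ 0.614

Need Φ(δ − 2.326) = 0.9, so δ = 2.326 + 1.282 = 3.608.
(Lower-tail contribution to power is negligible for δ > 0.)
δ = d·√(n/2) ⇒ d = δ/√(n/2) = 3.608/√(69/2) = 0.6142.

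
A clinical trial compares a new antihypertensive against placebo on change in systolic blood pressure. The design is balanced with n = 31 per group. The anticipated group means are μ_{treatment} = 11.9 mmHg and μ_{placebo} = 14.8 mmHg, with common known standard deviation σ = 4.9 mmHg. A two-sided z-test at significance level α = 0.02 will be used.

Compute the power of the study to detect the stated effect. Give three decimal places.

Standardized effect: d = |μ_{treatment} − μ_{placebo}| / σ = |11.9 − 14.8| / 4.9 = 0.5918
Noncentrality parameter: δ = d·√(n/2) = 0.5918 × √(31/2) = 2.3301
Critical value for a two-sided test at α = 0.02: z_{α/2} = 2.326.
Power = Φ(δ − 2.326) + Φ(−δ − 2.326) = Φ(0.004) + Φ(-4.656) = 0.5015 + 0.0000 = 0.5015.

Power ≈ 0.501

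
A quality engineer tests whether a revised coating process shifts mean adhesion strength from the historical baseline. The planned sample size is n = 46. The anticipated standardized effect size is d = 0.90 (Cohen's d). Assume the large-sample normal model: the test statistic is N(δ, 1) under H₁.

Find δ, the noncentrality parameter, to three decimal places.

δ ≈ 6.104

δ = d·√n = 0.90 × √46 = 6.1041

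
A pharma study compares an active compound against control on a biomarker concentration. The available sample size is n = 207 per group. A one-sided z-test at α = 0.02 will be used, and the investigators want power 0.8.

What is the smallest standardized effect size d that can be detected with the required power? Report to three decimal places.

Need Φ(δ − 2.054) = 0.8, so δ = 2.054 + 0.842 = 2.895.
δ = d·√(n/2) ⇒ d = δ/√(n/2) = 2.895/√(207/2) = 0.2846.

d ≈ 0.285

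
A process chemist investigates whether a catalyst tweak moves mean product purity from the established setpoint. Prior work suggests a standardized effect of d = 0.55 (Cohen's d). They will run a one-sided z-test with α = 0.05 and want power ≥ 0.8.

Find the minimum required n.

n = 21

Set Φ(δ − 1.645) = 0.8; then δ − 1.645 = Φ⁻¹(0.8) = 0.842, giving δ = 2.486.
δ = d·√n ⇒ n = (δ/d)² = (2.486 / 0.55)² = 20.44.
Round up to the next whole unit.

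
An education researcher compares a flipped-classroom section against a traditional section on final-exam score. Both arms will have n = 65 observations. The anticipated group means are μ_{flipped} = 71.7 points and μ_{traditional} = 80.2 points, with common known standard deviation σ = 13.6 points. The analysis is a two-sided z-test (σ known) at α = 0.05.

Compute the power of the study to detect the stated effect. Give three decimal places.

Standardized effect: d = |μ_{flipped} − μ_{traditional}| / σ = |71.7 − 80.2| / 13.6 = 0.6250
Noncentrality parameter: δ = d·√(n/2) = 0.6250 × √(65/2) = 3.5630
Two-sided α = 0.05 → critical value z_{0.025} = 1.960.
Power = Φ(δ − 1.960) + Φ(−δ − 1.960) = Φ(1.603) + Φ(-5.523) = 0.9455 + 0.0000 = 0.9455.

Power ≈ 0.946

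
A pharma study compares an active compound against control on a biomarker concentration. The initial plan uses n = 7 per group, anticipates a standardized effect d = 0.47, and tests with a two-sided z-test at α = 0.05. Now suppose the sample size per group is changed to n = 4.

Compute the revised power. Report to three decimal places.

Power ≈ 0.102

With n = 4 per group: δ = d·√(n/2) = 0.47 × √(4/2) = 0.6647. Critical value z_{0.025} = 1.960.
Revised power = Φ(δ − 1.960) + Φ(−δ − 1.960) = Φ(-1.295) + Φ(-2.625) = 0.0976 + 0.0043 = 0.1019.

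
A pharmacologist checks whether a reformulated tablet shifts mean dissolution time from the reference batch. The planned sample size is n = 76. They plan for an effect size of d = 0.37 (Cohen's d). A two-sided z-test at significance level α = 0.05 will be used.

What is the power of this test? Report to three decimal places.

Power ≈ 0.897

Noncentrality parameter: δ = d·√n = 0.37 × √76 = 3.2256
Critical value for a two-sided test at α = 0.05: z_{α/2} = 1.960.
Power = Φ(δ − 1.960) + Φ(−δ − 1.960) = Φ(1.266) + Φ(-5.186) = 0.8972 + 0.0000 = 0.8972.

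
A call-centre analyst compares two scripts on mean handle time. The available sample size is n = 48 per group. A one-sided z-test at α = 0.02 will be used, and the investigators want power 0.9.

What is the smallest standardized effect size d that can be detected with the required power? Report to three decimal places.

d ≈ 0.681

Required noncentrality: δ = z_{0.02} + z_{0.10} = 2.054 + 1.282 = 3.335.
δ = d·√(n/2) ⇒ d = δ/√(n/2) = 3.335/√(48/2) = 0.6808.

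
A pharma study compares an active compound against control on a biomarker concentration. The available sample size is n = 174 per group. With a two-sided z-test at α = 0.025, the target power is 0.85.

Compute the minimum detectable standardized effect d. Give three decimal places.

Required noncentrality: δ = z_{0.0125} + z_{0.15} = 2.241 + 1.036 = 3.278.
(Lower-tail contribution to power is negligible for δ > 0.)
δ = d·√(n/2) ⇒ d = δ/√(n/2) = 3.278/√(174/2) = 0.3514.

d ≈ 0.351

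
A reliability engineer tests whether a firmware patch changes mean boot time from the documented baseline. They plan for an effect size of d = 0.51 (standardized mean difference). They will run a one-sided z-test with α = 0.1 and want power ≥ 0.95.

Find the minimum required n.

Set Φ(δ − 1.282) = 0.95; then δ − 1.282 = Φ⁻¹(0.95) = 1.645, giving δ = 2.926.
δ = d·√n ⇒ n = (δ/d)² = (2.926 / 0.51)² = 32.93.
Round up to the next whole unit.

n = 33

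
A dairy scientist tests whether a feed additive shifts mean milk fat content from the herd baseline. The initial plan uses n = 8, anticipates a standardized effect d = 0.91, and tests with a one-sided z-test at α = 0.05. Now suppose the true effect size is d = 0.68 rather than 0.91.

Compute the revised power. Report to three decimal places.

Power ≈ 0.610

With d = 0.68: δ = d·√n = 0.68 × √8 = 1.9233. Critical value z_{0.05} = 1.645.
Revised power = Φ(δ − 1.645) = Φ(0.278) = 0.6097.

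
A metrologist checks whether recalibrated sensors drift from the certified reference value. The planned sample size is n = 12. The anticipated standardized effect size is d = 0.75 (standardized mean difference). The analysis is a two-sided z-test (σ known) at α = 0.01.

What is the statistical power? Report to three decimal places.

Power ≈ 0.509

Noncentrality parameter: λ = d·√n = 0.75 × √12 = 2.5981
Two-sided α = 0.01 → critical value z_{0.005} = 2.576.
Power = Φ(λ − 2.576) + Φ(−λ − 2.576) = Φ(0.022) + Φ(-5.174) = 0.5089 + 0.0000 = 0.5089.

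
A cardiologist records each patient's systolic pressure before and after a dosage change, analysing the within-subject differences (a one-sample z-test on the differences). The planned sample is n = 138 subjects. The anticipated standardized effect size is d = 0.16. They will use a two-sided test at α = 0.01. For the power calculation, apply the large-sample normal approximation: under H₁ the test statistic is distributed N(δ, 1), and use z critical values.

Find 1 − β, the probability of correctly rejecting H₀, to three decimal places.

Noncentrality parameter: δ = d·√n = 0.16 × √138 = 1.8796
Critical value for a two-sided test at α = 0.01: z_{α/2} = 2.576.
Power = Φ(δ − 2.576) + Φ(−δ − 2.576) = Φ(-0.696) + Φ(-4.455) = 0.2431 + 0.0000 = 0.2431.

Power ≈ 0.243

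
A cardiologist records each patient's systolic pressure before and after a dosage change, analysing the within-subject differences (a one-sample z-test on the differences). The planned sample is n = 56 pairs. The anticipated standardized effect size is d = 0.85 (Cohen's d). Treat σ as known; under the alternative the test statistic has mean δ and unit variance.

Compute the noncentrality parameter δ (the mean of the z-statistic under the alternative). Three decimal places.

The noncentrality parameter scales effect size by the design's sample-size factor: δ = d·√n = 0.85 × √56 = 6.3608

δ ≈ 6.361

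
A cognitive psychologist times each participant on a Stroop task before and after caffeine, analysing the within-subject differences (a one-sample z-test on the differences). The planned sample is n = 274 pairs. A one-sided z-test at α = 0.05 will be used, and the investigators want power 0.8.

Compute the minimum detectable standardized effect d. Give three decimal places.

d ≈ 0.150

Need Φ(δ − 1.645) = 0.8, so δ = 1.645 + 0.842 = 2.486.
δ = d·√n ⇒ d = δ/√n = 2.486/√274 = 0.1502.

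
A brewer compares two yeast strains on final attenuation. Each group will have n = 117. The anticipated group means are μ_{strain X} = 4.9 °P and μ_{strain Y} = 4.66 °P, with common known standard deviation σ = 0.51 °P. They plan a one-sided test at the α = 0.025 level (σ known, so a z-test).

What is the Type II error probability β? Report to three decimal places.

β ≈ 0.051

Standardized effect: d = |μ_{strain X} − μ_{strain Y}| / σ = |4.9 − 4.66| / 0.51 = 0.4706
Noncentrality parameter: δ = d·√(n/2) = 0.4706 × √(117/2) = 3.5993
Critical value for a one-sided test at α = 0.025: z_α = 1.960.
Power = Φ(δ − 1.960) = Φ(1.639) = 0.9494.
Type II error: β = 1 − power = 1 − 0.9494 = 0.0506.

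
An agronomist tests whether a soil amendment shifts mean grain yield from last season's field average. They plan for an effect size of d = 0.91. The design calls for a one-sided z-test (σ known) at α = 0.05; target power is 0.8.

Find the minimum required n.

Set Φ(δ − 1.645) = 0.8; then δ − 1.645 = Φ⁻¹(0.8) = 0.842, giving δ = 2.486.
δ = d·√n ⇒ n = (δ/d)² = (2.486 / 0.91)² = 7.47.
Rounding up, n = 8.

n = 8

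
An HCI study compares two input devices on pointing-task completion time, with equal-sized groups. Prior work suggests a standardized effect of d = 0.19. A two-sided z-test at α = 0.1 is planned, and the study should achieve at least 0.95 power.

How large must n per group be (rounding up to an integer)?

For power 0.95 need Φ(δ − z_{0.05}) = 0.95, so δ = z_{0.05} + z_{0.05} = 1.645 + 1.645 = 3.290.
(Ignoring the negligible lower-tail rejection probability gives the usual closed-form inversion.)
δ = d·√(n/2) ⇒ n = 2(δ/d)² = 2 × (3.290 / 0.19)² = 599.57.
Round up to the next whole unit.

n = 600 per group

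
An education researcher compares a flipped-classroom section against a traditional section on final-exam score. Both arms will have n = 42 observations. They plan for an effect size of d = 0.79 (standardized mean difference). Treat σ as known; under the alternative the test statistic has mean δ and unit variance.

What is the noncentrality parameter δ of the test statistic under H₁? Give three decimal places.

δ ≈ 3.620

The noncentrality parameter scales effect size by the design's sample-size factor: δ = d·√(n/2) = 0.79 × √(42/2) = 3.6202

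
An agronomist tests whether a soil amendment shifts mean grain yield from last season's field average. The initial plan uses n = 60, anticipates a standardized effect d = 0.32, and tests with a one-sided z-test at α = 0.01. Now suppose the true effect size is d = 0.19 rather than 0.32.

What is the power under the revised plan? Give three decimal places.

With d = 0.19: δ = d·√n = 0.19 × √60 = 1.4717. Critical value z_{0.01} = 2.326.
Revised power = P(Z > 2.326 − δ) = Φ(-0.855) = 0.1964.

Power ≈ 0.196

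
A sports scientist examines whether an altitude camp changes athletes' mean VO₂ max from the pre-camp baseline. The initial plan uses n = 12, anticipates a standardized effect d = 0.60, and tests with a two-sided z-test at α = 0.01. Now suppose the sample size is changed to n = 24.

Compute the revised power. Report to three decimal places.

With n = 24: δ = d·√n = 0.60 × √24 = 2.9394. Critical value z_{0.005} = 2.576.
Revised power = Φ(δ − 2.576) + Φ(−δ − 2.576) = Φ(0.364) + Φ(-5.515) = 0.6419 + 0.0000 = 0.6419.

Power ≈ 0.642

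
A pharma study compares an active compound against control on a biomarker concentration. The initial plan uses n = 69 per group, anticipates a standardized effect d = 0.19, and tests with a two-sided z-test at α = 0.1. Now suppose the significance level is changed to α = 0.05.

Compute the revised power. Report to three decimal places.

δ = d·√(n/2) = 0.19 × √(69/2) = 1.1160 (unchanged). New critical value: z_{0.025} = 1.960.
Revised power = Φ(δ − 1.960) + Φ(−δ − 1.960) = Φ(-0.844) + Φ(-3.076) = 0.1993 + 0.0010 = 0.2004.

Power ≈ 0.200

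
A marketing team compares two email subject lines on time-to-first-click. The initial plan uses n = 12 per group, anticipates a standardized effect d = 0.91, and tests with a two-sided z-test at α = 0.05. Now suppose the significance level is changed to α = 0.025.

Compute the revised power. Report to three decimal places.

δ = d·√(n/2) = 0.91 × √(12/2) = 2.2290 (unchanged). New critical value: z_{0.0125} = 2.241.
Revised power = Φ(δ − 2.241) + Φ(−δ − 2.241) = Φ(-0.012) + Φ(-4.470) = 0.4951 + 0.0000 = 0.4951.

Power ≈ 0.495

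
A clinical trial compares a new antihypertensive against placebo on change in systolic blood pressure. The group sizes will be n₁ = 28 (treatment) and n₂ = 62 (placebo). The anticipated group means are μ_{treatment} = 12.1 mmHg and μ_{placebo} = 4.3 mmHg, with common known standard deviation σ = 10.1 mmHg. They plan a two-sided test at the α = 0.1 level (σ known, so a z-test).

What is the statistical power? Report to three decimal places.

Power ≈ 0.960

Standardized effect: d = |μ_{treatment} − μ_{placebo}| / σ = |12.1 − 4.3| / 10.1 = 0.7723
Noncentrality parameter: λ = d / √(1/n₁ + 1/n₂) = 0.7723 / √(1/28 + 1/62) = 3.3918
Critical value for a two-sided test at α = 0.1: z_{α/2} = 1.645.
Power = Φ(λ − 1.645) + Φ(−λ − 1.645) = Φ(1.747) + Φ(-5.037) = 0.9597 + 0.0000 = 0.9597.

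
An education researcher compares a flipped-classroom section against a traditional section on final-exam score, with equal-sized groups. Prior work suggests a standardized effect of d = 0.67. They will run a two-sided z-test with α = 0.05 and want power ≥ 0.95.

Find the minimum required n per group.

Set Φ(δ − 1.960) = 0.95; then δ − 1.960 = Φ⁻¹(0.95) = 1.645, giving δ = 3.605.
(For δ > 0 the lower-tail rejection region contributes negligibly to power, so the one-term inversion is standard.)
δ = d·√(n/2) ⇒ n = 2(δ/d)² = 2 × (3.605 / 0.67)² = 57.90.
Rounding up, n = 58 per group.

n = 58 per group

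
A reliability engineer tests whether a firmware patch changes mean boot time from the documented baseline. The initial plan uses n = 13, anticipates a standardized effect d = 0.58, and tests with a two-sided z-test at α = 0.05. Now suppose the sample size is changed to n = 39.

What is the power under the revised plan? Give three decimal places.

With n = 39: δ = d·√n = 0.58 × √39 = 3.6221. Critical value z_{0.025} = 1.960.
Revised power = Φ(δ − 1.960) + Φ(−δ − 1.960) = Φ(1.662) + Φ(-5.582) = 0.9518 + 0.0000 = 0.9518.

Power ≈ 0.952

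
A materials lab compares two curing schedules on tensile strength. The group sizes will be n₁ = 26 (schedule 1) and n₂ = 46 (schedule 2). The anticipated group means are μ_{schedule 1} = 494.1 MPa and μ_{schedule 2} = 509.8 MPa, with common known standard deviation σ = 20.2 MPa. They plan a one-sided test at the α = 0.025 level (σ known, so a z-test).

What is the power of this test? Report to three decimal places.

Standardized effect: d = |μ_{schedule 1} − μ_{schedule 2}| / σ = |494.1 − 509.8| / 20.2 = 0.7772
Noncentrality parameter: δ = d / √(1/n₁ + 1/n₂) = 0.7772 / √(1/26 + 1/46) = 3.1677
Critical value for a one-sided test at α = 0.025: z_α = 1.960.
Power = Φ(δ − 1.960) = Φ(1.208) = 0.8864.

Power ≈ 0.886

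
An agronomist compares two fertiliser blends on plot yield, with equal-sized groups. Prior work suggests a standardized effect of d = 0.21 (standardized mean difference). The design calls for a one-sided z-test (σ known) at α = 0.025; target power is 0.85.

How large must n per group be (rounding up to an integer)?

n = 408 per group

Set Φ(δ − 1.960) = 0.85; then δ − 1.960 = Φ⁻¹(0.85) = 1.036, giving δ = 2.996.
δ = d·√(n/2) ⇒ n = 2(δ/d)² = 2 × (2.996 / 0.21)² = 407.18.
Rounding up, n = 408 per group.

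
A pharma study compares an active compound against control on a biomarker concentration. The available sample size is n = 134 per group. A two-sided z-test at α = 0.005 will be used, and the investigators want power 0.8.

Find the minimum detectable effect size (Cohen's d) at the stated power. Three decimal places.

Required noncentrality: δ = z_{0.0025} + z_{0.20} = 2.807 + 0.842 = 3.649.
(Lower-tail contribution to power is negligible for δ > 0.)
δ = d·√(n/2) ⇒ d = δ/√(n/2) = 3.649/√(134/2) = 0.4458.

d ≈ 0.446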